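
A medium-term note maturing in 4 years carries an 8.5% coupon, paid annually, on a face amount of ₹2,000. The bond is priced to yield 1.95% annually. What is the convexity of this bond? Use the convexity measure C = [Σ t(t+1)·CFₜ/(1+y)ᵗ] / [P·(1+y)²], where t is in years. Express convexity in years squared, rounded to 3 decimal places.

16.711

With y = 0.0195:
  t   CF        PV=CF/(1+0.0195)^t    t·PV        t(t+1)·PV
  1       170.00       166.7484       166.7484         333.4968
  2       170.00       163.5590       327.1180         981.3540
  3       170.00       160.4306       481.2918       1,925.1673
  4     2,170.00     2,008.6803     8,034.7211      40,173.6054
  Σ                  2,499.4183     9,009.8793      43,413.6235
P = 2,499.4183.
Convexity = Σ t(t+1)·PV / [P·(1+y)²] = 43,413.6235 / (2,499.4183 × 1.039380) = 16.71139.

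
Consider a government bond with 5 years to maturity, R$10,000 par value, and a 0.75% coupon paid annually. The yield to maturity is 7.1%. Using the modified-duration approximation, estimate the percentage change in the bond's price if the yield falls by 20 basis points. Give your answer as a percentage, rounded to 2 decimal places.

Periodic yield y = 0.071. Modified duration first:
  t   CF        PV=CF/(1+0.071)^t    t·PV
  1        75.00        70.0280        70.0280
  2        75.00        65.3856       130.7713
  3        75.00        61.0510       183.1530
  4        75.00        57.0037       228.0150
  5    10,075.00     7,149.8627    35,749.3134
  Σ                  7,403.3311    36,361.2807
P = 7,403.3311; D_Mac = 4.91148 yrs; D_mod = 4.91148/(1+0.071) = 4.58588 yrs.
ΔP/P ≈ -D_mod · Δy = -4.58588 × (-0.002) = +0.009172 = +0.9172%.

+0.92%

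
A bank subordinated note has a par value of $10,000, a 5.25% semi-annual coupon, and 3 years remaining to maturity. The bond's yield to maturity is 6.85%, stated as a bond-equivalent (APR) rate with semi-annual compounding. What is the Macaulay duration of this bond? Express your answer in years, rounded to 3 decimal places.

2.810 years

Periodic yield y = 0.03425. Discount each cash flow and weight by its period:
  t   CF        PV=CF/(1+0.03425)^t    t·PV
  1       262.50       253.8071       253.8071
  2       262.50       245.4021       490.8042
  3       262.50       237.2754       711.8262
  4       262.50       229.4178       917.6714
  5       262.50       221.8205     1,109.1024
  6    10,262.50     8,384.9406    50,309.6439
  Σ                  9,572.6636    53,792.8552
Price P = Σ PV = 9,572.6636.
Macaulay duration = Σ(t·PV) / P = 53,792.8552 / 9,572.6636 = 5.61942 half-year periods.
In years: 5.61942 / 2 = 2.80971 years.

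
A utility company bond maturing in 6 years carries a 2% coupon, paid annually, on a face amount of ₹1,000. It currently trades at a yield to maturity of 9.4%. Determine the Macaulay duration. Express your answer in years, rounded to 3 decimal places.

Periodic yield y = 0.094. Discount each cash flow and weight by its year:
  t   CF        PV=CF/(1+0.094)^t    t·PV
  1        20.00        18.2815        18.2815
  2        20.00        16.7107        33.4215
  3        20.00        15.2749        45.8247
  4        20.00        13.9624        55.8497
  5        20.00        12.7627        63.8136
  6     1,020.00       594.9716     3,569.8296
  Σ                    671.9639     3,787.0206
Price P = Σ PV = 671.9639.
Macaulay duration = Σ(t·PV) / P = 3,787.0206 / 671.9639 = 5.63575 years.

5.636 years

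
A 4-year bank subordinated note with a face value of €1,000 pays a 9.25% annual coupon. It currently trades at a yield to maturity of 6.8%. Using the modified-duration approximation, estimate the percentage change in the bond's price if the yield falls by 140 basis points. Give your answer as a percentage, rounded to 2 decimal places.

+4.64%

Periodic yield y = 0.068. Modified duration first:
  t   CF        PV=CF/(1+0.068)^t    t·PV
  1        92.50        86.6105        86.6105
  2        92.50        81.0960       162.1919
  3        92.50        75.9325       227.7976
  4     1,092.50       839.7237     3,358.8950
  Σ                  1,083.3627     3,835.4950
P = 1,083.3627; D_Mac = 3.54036 yrs; D_mod = 3.54036/(1+0.068) = 3.31494 yrs.
ΔP/P ≈ -D_mod · Δy = -3.31494 × (-0.014) = +0.046409 = +4.6409%.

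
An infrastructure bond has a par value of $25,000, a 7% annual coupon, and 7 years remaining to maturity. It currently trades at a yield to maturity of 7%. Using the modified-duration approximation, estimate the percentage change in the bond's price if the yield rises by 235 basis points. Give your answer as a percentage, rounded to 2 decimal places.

-12.66%

Periodic yield y = 0.07. Modified duration first:
  t   CF        PV=CF/(1+0.07)^t    t·PV
  1     1,750.00     1,635.5140     1,635.5140
  2     1,750.00     1,528.5178     3,057.0355
  3     1,750.00     1,428.5213     4,285.5639
  4     1,750.00     1,335.0666     5,340.2665
  5     1,750.00     1,247.7258     6,238.6291
  6     1,750.00     1,166.0989     6,996.5934
  7    26,750.00    16,658.5556   116,609.8892
  Σ                 25,000.0000   144,163.4915
P = 25,000.0000; D_Mac = 5.76654 yrs; D_mod = 5.76654/(1+0.07) = 5.38929 yrs.
ΔP/P ≈ -D_mod · Δy = -5.38929 × (+0.0235) = -0.126648 = -12.6648%.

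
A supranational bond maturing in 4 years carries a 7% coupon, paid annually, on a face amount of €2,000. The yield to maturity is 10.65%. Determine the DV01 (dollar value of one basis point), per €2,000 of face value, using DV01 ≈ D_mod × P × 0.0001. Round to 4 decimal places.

Periodic yield y = 0.1065.
  t   CF        PV=CF/(1+0.1065)^t    t·PV
  1       140.00       126.5251       126.5251
  2       140.00       114.3471       228.6942
  3       140.00       103.3413       310.0238
  4     2,140.00     1,427.6051     5,710.4205
  Σ                  1,771.8186     6,375.6636
P = 1,771.8186; D_Mac = 3.59837 yrs; D_mod = 3.25203 yrs.
DV01 ≈ 3.25203 × 1,771.8186 × 0.0001 = 0.576201.

€0.5762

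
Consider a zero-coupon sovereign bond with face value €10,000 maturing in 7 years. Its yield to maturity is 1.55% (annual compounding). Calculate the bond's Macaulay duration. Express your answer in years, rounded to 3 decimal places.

A zero-coupon bond has a single cash flow at maturity, so its Macaulay duration equals its maturity: 7 years.

7.000 years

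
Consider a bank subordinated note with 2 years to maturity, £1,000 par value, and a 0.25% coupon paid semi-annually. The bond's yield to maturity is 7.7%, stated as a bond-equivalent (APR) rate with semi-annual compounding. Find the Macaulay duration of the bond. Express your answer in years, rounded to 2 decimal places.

Periodic yield y = 0.0385. Discount each cash flow and weight by its period:
  t   CF        PV=CF/(1+0.0385)^t    t·PV
  1         1.25         1.2037         1.2037
  2         1.25         1.1590         2.3181
  3         1.25         1.1161         3.3482
  4     1,001.25       860.8283     3,443.3131
  Σ                    864.3070     3,450.1831
Price P = Σ PV = 864.3070.
Macaulay duration = Σ(t·PV) / P = 3,450.1831 / 864.3070 = 3.99185 half-year periods.
In years: 3.99185 / 2 = 1.99592 years.

2.00 years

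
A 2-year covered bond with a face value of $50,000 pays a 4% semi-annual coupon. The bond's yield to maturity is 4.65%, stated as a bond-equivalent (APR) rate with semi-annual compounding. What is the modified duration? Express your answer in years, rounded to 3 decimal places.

1.897 years

Periodic yield y = 0.02325. First find Macaulay duration:
  t   CF        PV=CF/(1+0.02325)^t    t·PV
  1     1,000.00       977.2783       977.2783
  2     1,000.00       955.0728     1,910.1457
  3     1,000.00       933.3719     2,800.1158
  4    51,000.00    46,520.3703   186,081.4811
  Σ                 49,386.0933   191,769.0209
P = 49,386.0933; Macaulay duration = 191,769.0209 / 49,386.0933 = 3.88306 half-year periods = 1.94153 years.
Modified duration = D_Mac / (1 + y) = 1.94153 / 1.02325 = 1.89741 years.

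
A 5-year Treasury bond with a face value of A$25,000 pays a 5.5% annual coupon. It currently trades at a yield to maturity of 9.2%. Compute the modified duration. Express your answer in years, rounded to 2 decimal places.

Periodic yield y = 0.092. First find Macaulay duration:
  t   CF        PV=CF/(1+0.092)^t    t·PV
  1     1,375.00     1,259.1575     1,259.1575
  2     1,375.00     1,153.0746     2,306.1493
  3     1,375.00     1,055.9292     3,167.7875
  4     1,375.00       966.9681     3,867.8724
  5    26,375.00    16,985.5368    84,927.6840
  Σ                 21,420.6662    95,528.6506
P = 21,420.6662; Macaulay duration = 95,528.6506 / 21,420.6662 = 4.45965 years.
Modified duration = D_Mac / (1 + y) = 4.45965 / 1.092 = 4.08393 years.

4.08 years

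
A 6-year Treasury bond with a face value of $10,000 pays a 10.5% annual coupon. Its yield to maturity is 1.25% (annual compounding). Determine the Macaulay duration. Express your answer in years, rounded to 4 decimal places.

Periodic yield y = 0.0125. Discount each cash flow and weight by its year:
  t   CF        PV=CF/(1+0.0125)^t    t·PV
  1     1,050.00     1,037.0370     1,037.0370
  2     1,050.00     1,024.2341     2,048.4682
  3     1,050.00     1,011.5892     3,034.7677
  4     1,050.00       999.1005     3,996.4020
  5     1,050.00       986.7659     4,933.8296
  6    11,050.00    10,256.3324    61,537.9943
  Σ                 15,315.0592    76,588.4988
Price P = Σ PV = 15,315.0592.
Macaulay duration = Σ(t·PV) / P = 76,588.4988 / 15,315.0592 = 5.00086 years.

5.0009 years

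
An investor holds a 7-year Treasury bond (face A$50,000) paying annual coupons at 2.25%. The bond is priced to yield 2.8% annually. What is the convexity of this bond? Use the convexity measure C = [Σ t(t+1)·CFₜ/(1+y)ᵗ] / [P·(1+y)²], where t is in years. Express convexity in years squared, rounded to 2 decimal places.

With y = 0.028:
  t   CF        PV=CF/(1+0.028)^t    t·PV        t(t+1)·PV
  1     1,125.00     1,094.3580     1,094.3580       2,188.7160
  2     1,125.00     1,064.5506     2,129.1011       6,387.3034
  3     1,125.00     1,035.5550     3,106.6651      12,426.6602
  4     1,125.00     1,007.3492     4,029.3970      20,146.9848
  5     1,125.00       979.9117     4,899.5586      29,397.3514
  6     1,125.00       953.2215     5,719.3291      40,035.3035
  7    51,125.00    42,138.7374   294,971.1616   2,359,769.2926
  Σ                 48,273.6834   315,949.5703   2,470,351.6119
P = 48,273.6834.
Convexity = Σ t(t+1)·PV / [P·(1+y)²] = 2,470,351.6119 / (48,273.6834 × 1.056784) = 48.42416.

48.42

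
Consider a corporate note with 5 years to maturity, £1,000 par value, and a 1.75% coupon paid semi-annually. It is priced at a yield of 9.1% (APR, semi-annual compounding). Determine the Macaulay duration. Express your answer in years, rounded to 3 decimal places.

Periodic yield y = 0.0455. Discount each cash flow and weight by its period:
  t   CF        PV=CF/(1+0.0455)^t    t·PV
  1         8.75         8.3692         8.3692
  2         8.75         8.0050        16.0099
  3         8.75         7.6566        22.9698
  4         8.75         7.3234        29.2935
  5         8.75         7.0047        35.0234
  6         8.75         6.6998        40.1990
  7         8.75         6.4083        44.8578
  8         8.75         6.1294        49.0350
  9         8.75         5.8626        52.7636
  10    1,008.75       646.4623     6,464.6226
  Σ                    709.9212     6,763.1438
Price P = Σ PV = 709.9212.
Macaulay duration = Σ(t·PV) / P = 6,763.1438 / 709.9212 = 9.52661 half-year periods.
In years: 9.52661 / 2 = 4.76331 years.

4.763 years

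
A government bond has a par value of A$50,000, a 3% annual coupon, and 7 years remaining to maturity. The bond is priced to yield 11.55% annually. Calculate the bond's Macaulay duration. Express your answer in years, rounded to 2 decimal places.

Periodic yield y = 0.1155. Discount each cash flow and weight by its year:
  t   CF        PV=CF/(1+0.1155)^t    t·PV
  1     1,500.00     1,344.6885     1,344.6885
  2     1,500.00     1,205.4581     2,410.9161
  3     1,500.00     1,080.6437     3,241.9312
  4     1,500.00       968.7528     3,875.0111
  5     1,500.00       868.4471     4,342.2357
  6     1,500.00       778.5272     4,671.1634
  7    51,500.00    23,961.8424   167,732.8965
  Σ                 30,208.3598   187,618.8425
Price P = Σ PV = 30,208.3598.
Macaulay duration = Σ(t·PV) / P = 187,618.8425 / 30,208.3598 = 6.21083 years.

6.21 years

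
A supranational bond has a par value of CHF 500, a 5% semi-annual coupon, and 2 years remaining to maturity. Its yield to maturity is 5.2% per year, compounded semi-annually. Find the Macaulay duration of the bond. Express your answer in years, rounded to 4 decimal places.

1.9279 years

Periodic yield y = 0.026. Discount each cash flow and weight by its period:
  t   CF        PV=CF/(1+0.026)^t    t·PV
  1        12.50        12.1832        12.1832
  2        12.50        11.8745        23.7490
  3        12.50        11.5736        34.7208
  4       512.50       462.4922     1,849.9689
  Σ                    498.1235     1,920.6218
Price P = Σ PV = 498.1235.
Macaulay duration = Σ(t·PV) / P = 1,920.6218 / 498.1235 = 3.85571 half-year periods.
In years: 3.85571 / 2 = 1.92786 years.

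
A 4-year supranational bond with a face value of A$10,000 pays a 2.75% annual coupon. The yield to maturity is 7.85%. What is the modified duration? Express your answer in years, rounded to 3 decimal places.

3.546 years

Periodic yield y = 0.0785. First find Macaulay duration:
  t   CF        PV=CF/(1+0.0785)^t    t·PV
  1       275.00       254.9838       254.9838
  2       275.00       236.4245       472.8489
  3       275.00       219.2160       657.6480
  4    10,275.00     7,594.5358    30,378.1431
  Σ                  8,305.1600    31,763.6238
P = 8,305.1600; Macaulay duration = 31,763.6238 / 8,305.1600 = 3.82456 years.
Modified duration = D_Mac / (1 + y) = 3.82456 / 1.0785 = 3.54619 years.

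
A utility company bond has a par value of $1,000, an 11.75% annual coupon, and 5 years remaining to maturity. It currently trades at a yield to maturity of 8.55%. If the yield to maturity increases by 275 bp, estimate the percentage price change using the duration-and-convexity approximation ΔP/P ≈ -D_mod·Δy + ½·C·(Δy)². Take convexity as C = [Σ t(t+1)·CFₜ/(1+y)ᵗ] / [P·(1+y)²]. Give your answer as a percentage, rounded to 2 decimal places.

With y = 0.0855:
  t   CF        PV=CF/(1+0.0855)^t    t·PV        t(t+1)·PV
  1       117.50       108.2450       108.2450         216.4901
  2       117.50        99.7191       199.4381         598.3144
  3       117.50        91.8646       275.5939       1,102.3757
  4       117.50        84.6289       338.5155       1,692.5775
  5     1,117.50       741.4782     3,707.3911      22,244.3463
  Σ                  1,125.9358     4,629.1836      25,854.1040
P = 1,125.9358; D_Mac = 4.11141 yrs; D_mod = 3.78757 yrs; C = 19.48750.
Duration effect: -3.78757 × (+0.0275) = -0.104158
Convexity effect: 0.5 × 19.48750 × (0.0275)² = +0.0073687
ΔP/P ≈ -0.104158 + 0.0073687 = -0.096790 = -9.6790%.

-9.68%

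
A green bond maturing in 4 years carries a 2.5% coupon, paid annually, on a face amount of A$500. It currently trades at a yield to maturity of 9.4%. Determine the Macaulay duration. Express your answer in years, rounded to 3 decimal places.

3.834 years

Periodic yield y = 0.094. Discount each cash flow and weight by its year:
  t   CF        PV=CF/(1+0.094)^t    t·PV
  1        12.50        11.4260        11.4260
  2        12.50        10.4442        20.8884
  3        12.50         9.5468        28.6404
  4       512.50       357.7870     1,431.1481
  Σ                    389.2040     1,492.1029
Price P = Σ PV = 389.2040.
Macaulay duration = Σ(t·PV) / P = 1,492.1029 / 389.2040 = 3.83373 years.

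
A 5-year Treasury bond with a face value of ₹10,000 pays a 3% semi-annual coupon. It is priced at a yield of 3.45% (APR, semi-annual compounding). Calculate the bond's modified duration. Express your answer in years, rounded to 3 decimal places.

4.597 years

Periodic yield y = 0.01725. First find Macaulay duration:
  t   CF        PV=CF/(1+0.01725)^t    t·PV
  1       150.00       147.4564       147.4564
  2       150.00       144.9559       289.9118
  3       150.00       142.4978       427.4934
  4       150.00       140.0814       560.3256
  5       150.00       137.7060       688.5298
  6       150.00       135.3708       812.2249
  7       150.00       133.0753       931.5269
  8       150.00       130.8187     1,046.5492
  9       150.00       128.6003     1,157.4027
  10   10,150.00     8,554.3902    85,543.9021
  Σ                  9,794.9527    91,605.3229
P = 9,794.9527; Macaulay duration = 91,605.3229 / 9,794.9527 = 9.35230 half-year periods = 4.67615 years.
Modified duration = D_Mac / (1 + y) = 4.67615 / 1.01725 = 4.59685 years.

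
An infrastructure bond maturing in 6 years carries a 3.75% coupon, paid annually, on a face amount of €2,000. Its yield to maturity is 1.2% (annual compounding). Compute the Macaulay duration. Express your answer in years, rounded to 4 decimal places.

Periodic yield y = 0.012. Discount each cash flow and weight by its year:
  t   CF        PV=CF/(1+0.012)^t    t·PV
  1        75.00        74.1107        74.1107
  2        75.00        73.2319       146.4638
  3        75.00        72.3635       217.0906
  4        75.00        71.5055       286.0218
  5        75.00        70.6576       353.2879
  6     2,075.00     1,931.6793    11,590.0758
  Σ                  2,293.5484    12,667.0505
Price P = Σ PV = 2,293.5484.
Macaulay duration = Σ(t·PV) / P = 12,667.0505 / 2,293.5484 = 5.52291 years.

5.5229 years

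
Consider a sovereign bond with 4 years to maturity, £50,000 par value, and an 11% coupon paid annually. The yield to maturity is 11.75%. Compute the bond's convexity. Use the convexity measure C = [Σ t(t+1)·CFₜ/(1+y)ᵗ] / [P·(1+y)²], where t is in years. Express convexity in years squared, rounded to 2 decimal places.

13.04

With y = 0.1175:
  t   CF        PV=CF/(1+0.1175)^t    t·PV        t(t+1)·PV
  1     5,500.00     4,921.7002     4,921.7002       9,843.4004
  2     5,500.00     4,404.2060     8,808.4120      26,425.2361
  3     5,500.00     3,941.1240    11,823.3719      47,293.4874
  4    55,500.00    35,587.9405   142,351.7620     711,758.8102
  Σ                 48,854.9707   167,905.2462     795,320.9342
P = 48,854.9707.
Convexity = Σ t(t+1)·PV / [P·(1+y)²] = 795,320.9342 / (48,854.9707 × 1.248806) = 13.03583.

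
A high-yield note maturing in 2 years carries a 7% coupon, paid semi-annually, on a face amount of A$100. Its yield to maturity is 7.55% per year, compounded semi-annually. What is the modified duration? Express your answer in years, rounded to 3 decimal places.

Periodic yield y = 0.03775. First find Macaulay duration:
  t   CF        PV=CF/(1+0.03775)^t    t·PV
  1         3.50         3.3727         3.3727
  2         3.50         3.2500         6.5000
  3         3.50         3.1318         9.3953
  4       103.50        89.2420       356.9681
  Σ                     98.9965       376.2360
P = 98.9965; Macaulay duration = 376.2360 / 98.9965 = 3.80050 half-year periods = 1.90025 years.
Modified duration = D_Mac / (1 + y) = 1.90025 / 1.03775 = 1.83112 years.

1.831 years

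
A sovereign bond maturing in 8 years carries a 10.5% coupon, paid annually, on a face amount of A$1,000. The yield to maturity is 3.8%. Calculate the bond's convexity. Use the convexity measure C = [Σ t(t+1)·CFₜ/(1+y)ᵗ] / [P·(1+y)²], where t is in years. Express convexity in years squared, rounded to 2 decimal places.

46.84

With y = 0.038:
  t   CF        PV=CF/(1+0.038)^t    t·PV        t(t+1)·PV
  1       105.00       101.1561       101.1561         202.3121
  2       105.00        97.4529       194.9057         584.7172
  3       105.00        93.8852       281.6557       1,126.6227
  4       105.00        90.4482       361.7928       1,808.9638
  5       105.00        87.1370       435.6849       2,614.1096
  6       105.00        83.9470       503.6820       3,525.7740
  7       105.00        80.8738       566.1166       4,528.9325
  8     1,105.00       819.9426     6,559.5408      59,035.8671
  Σ                  1,454.8427     9,004.5345      73,427.2990
P = 1,454.8427.
Convexity = Σ t(t+1)·PV / [P·(1+y)²] = 73,427.2990 / (1,454.8427 × 1.077444) = 46.84323.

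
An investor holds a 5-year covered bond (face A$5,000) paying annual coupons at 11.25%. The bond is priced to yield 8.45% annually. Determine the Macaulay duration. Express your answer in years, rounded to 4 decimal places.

Periodic yield y = 0.0845. Discount each cash flow and weight by its year:
  t   CF        PV=CF/(1+0.0845)^t    t·PV
  1       562.50       518.6722       518.6722
  2       562.50       478.2593       956.5186
  3       562.50       440.9952     1,322.9856
  4       562.50       406.6346     1,626.5383
  5     5,562.50     3,707.8507    18,539.2537
  Σ                  5,552.4120    22,963.9683
Price P = Σ PV = 5,552.4120.
Macaulay duration = Σ(t·PV) / P = 22,963.9683 / 5,552.4120 = 4.13585 years.

4.1359 years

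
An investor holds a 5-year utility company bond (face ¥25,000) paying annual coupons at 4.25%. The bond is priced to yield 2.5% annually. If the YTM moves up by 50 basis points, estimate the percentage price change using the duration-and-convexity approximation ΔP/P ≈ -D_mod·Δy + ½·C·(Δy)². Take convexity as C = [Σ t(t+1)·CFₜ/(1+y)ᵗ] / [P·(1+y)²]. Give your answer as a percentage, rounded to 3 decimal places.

-2.224%

With y = 0.025:
  t   CF        PV=CF/(1+0.025)^t    t·PV        t(t+1)·PV
  1     1,062.50     1,036.5854     1,036.5854       2,073.1707
  2     1,062.50     1,011.3028     2,022.6056       6,067.8168
  3     1,062.50       986.6369     2,959.9106      11,839.6425
  4     1,062.50       962.5726     3,850.2902      19,251.4512
  5    26,062.50    23,035.4524   115,177.2619     691,063.5711
  Σ                 27,032.5500   125,046.6537     730,295.6523
P = 27,032.5500; D_Mac = 4.62578 yrs; D_mod = 4.51296 yrs; C = 25.71366.
Duration effect: -4.51296 × (+0.005) = -0.022565
Convexity effect: 0.5 × 25.71366 × (0.005)² = +0.0003214
ΔP/P ≈ -0.022565 + 0.0003214 = -0.022243 = -2.2243%.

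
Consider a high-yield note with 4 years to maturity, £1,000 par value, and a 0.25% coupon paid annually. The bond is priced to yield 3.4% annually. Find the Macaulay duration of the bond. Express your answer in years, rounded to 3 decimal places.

3.984 years

Periodic yield y = 0.034. Discount each cash flow and weight by its year:
  t   CF        PV=CF/(1+0.034)^t    t·PV
  1         2.50         2.4178         2.4178
  2         2.50         2.3383         4.6766
  3         2.50         2.2614         6.7842
  4     1,002.50       877.0053     3,508.0213
  Σ                    884.0228     3,521.8999
Price P = Σ PV = 884.0228.
Macaulay duration = Σ(t·PV) / P = 3,521.8999 / 884.0228 = 3.98395 years.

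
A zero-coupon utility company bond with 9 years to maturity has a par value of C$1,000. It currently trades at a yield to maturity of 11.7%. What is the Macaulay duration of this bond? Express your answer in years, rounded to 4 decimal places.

9.0000 years

A zero-coupon bond has a single cash flow at maturity, so its Macaulay duration equals its maturity: 9 years.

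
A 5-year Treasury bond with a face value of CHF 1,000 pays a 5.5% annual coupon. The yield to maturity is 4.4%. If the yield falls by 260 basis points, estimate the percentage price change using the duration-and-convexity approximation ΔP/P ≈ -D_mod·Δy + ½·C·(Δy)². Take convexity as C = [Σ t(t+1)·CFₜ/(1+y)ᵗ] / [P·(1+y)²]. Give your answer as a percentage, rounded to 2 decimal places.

+12.06%

With y = 0.044:
  t   CF        PV=CF/(1+0.044)^t    t·PV        t(t+1)·PV
  1        55.00        52.6820        52.6820         105.3640
  2        55.00        50.4617       100.9234         302.7701
  3        55.00        48.3349       145.0048         580.0193
  4        55.00        46.2978       185.1913         925.9567
  5     1,055.00       850.6482     4,253.2408      25,519.4448
  Σ                  1,048.4246     4,737.0423      27,433.5548
P = 1,048.4246; D_Mac = 4.51825 yrs; D_mod = 4.32782 yrs; C = 24.00733.
Duration effect: -4.32782 × (-0.026) = +0.112523
Convexity effect: 0.5 × 24.00733 × (-0.026)² = +0.0081145
ΔP/P ≈ +0.112523 + 0.0081145 = +0.120638 = +12.0638%.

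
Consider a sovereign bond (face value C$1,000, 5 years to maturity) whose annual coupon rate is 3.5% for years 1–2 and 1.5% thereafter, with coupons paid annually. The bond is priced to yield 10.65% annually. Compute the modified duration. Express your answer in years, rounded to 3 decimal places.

Periodic yield y = 0.1065. First find Macaulay duration:
  t   CF        PV=CF/(1+0.1065)^t    t·PV
  1        35.00        31.6313        31.6313
  2        35.00        28.5868        57.1736
  3        15.00        11.0723        33.2168
  4        15.00        10.0066        40.0263
  5     1,015.00       611.9402     3,059.7008
  Σ                    693.2371     3,221.7487
P = 693.2371; Macaulay duration = 3,221.7487 / 693.2371 = 4.64740 years.
Modified duration = D_Mac / (1 + y) = 4.64740 / 1.1065 = 4.20009 years.

4.200 years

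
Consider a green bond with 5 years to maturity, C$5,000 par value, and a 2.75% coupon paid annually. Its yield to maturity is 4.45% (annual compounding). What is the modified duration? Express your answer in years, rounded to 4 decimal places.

Periodic yield y = 0.0445. First find Macaulay duration:
  t   CF        PV=CF/(1+0.0445)^t    t·PV
  1       137.50       131.6419       131.6419
  2       137.50       126.0334       252.0669
  3       137.50       120.6639       361.9917
  4       137.50       115.5231       462.0925
  5     5,137.50     4,132.4691    20,662.3454
  Σ                  4,626.3315    21,870.1384
P = 4,626.3315; Macaulay duration = 21,870.1384 / 4,626.3315 = 4.72732 years.
Modified duration = D_Mac / (1 + y) = 4.72732 / 1.0445 = 4.52591 years.

4.5259 years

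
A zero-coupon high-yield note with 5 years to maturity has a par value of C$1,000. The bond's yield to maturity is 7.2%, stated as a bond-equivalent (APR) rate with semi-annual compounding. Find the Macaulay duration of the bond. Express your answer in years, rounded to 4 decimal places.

5.0000 years

A zero-coupon bond has a single cash flow at maturity, so its Macaulay duration equals its maturity: 5 years.
(Equivalently: 10 semi-annual periods ÷ 2 = 5 years.)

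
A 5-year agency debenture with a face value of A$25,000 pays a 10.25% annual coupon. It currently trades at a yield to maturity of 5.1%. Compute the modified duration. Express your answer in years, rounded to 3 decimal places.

4.034 years

Periodic yield y = 0.051. First find Macaulay duration:
  t   CF        PV=CF/(1+0.051)^t    t·PV
  1     2,562.50     2,438.1541     2,438.1541
  2     2,562.50     2,319.8422     4,639.6844
  3     2,562.50     2,207.2713     6,621.8140
  4     2,562.50     2,100.1630     8,400.6521
  5    27,562.50    21,493.3953   107,466.9766
  Σ                 30,558.8260   129,567.2813
P = 30,558.8260; Macaulay duration = 129,567.2813 / 30,558.8260 = 4.23993 years.
Modified duration = D_Mac / (1 + y) = 4.23993 / 1.051 = 4.03419 years.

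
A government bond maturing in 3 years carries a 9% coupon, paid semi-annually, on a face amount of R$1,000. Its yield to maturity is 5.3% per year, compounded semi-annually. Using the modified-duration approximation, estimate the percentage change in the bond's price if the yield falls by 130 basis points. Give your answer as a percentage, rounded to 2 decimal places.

+3.43%

Periodic yield y = 0.0265. Modified duration first:
  t   CF        PV=CF/(1+0.0265)^t    t·PV
  1        45.00        43.8383        43.8383
  2        45.00        42.7066        85.4131
  3        45.00        41.6041       124.8122
  4        45.00        40.5300       162.1200
  5        45.00        39.4837       197.4185
  6     1,045.00       893.2285     5,359.3710
  Σ                  1,101.3911     5,972.9730
P = 1,101.3911; D_Mac = 5.42312 half-year periods = 2.71156 yrs; D_mod = 2.71156/(1+0.0265) = 2.64156 yrs.
ΔP/P ≈ -D_mod · Δy = -2.64156 × (-0.013) = +0.034340 = +3.4340%.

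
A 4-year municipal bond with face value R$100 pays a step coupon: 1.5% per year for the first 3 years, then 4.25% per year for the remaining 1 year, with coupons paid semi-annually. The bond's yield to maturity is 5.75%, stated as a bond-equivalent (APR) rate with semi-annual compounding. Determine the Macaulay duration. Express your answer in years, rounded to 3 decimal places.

Periodic yield y = 0.02875. Discount each cash flow and weight by its period:
  t   CF        PV=CF/(1+0.02875)^t    t·PV
  1        0.750         0.7290         0.7290
  2        0.750         0.7087         1.4173
  3        0.750         0.6889         2.0666
  4        0.750         0.6696         2.6784
  5        0.750         0.6509         3.2545
  6        0.750         0.6327         3.7962
  7        2.125         1.7426        12.1980
  8      102.125        81.4054       651.2433
  Σ                     87.2278       677.3834
Price P = Σ PV = 87.2278.
Macaulay duration = Σ(t·PV) / P = 677.3834 / 87.2278 = 7.76569 half-year periods.
In years: 7.76569 / 2 = 3.88284 years.

3.883 years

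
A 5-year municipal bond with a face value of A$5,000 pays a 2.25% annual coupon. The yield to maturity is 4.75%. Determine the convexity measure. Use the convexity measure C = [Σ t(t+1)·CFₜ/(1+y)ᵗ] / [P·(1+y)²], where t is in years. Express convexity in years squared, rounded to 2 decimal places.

25.67

With y = 0.0475:
  t   CF        PV=CF/(1+0.0475)^t    t·PV        t(t+1)·PV
  1       112.50       107.3986       107.3986         214.7971
  2       112.50       102.5285       205.0569         615.1708
  3       112.50        97.8792       293.6376       1,174.5504
  4       112.50        93.4408       373.7631       1,868.8153
  5     5,112.50     4,053.8079    20,269.0394     121,614.2365
  Σ                  4,455.0549    21,248.8956     125,487.5702
P = 4,455.0549.
Convexity = Σ t(t+1)·PV / [P·(1+y)²] = 125,487.5702 / (4,455.0549 × 1.097256) = 25.67081.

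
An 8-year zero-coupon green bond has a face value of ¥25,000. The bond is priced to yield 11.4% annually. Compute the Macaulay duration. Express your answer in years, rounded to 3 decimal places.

8.000 years

A zero-coupon bond has a single cash flow at maturity, so its Macaulay duration equals its maturity: 8 years.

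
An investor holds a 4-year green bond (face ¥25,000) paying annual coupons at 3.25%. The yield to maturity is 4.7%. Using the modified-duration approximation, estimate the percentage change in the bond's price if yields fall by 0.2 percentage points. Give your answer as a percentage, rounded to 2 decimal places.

Periodic yield y = 0.047. Modified duration first:
  t   CF        PV=CF/(1+0.047)^t    t·PV
  1       812.50       776.0267       776.0267
  2       812.50       741.1908     1,482.3816
  3       812.50       707.9186     2,123.7558
  4    25,812.50    21,480.4484    85,921.7935
  Σ                 23,705.5845    90,303.9576
P = 23,705.5845; D_Mac = 3.80940 yrs; D_mod = 3.80940/(1+0.047) = 3.63839 yrs.
ΔP/P ≈ -D_mod · Δy = -3.63839 × (-0.002) = +0.007277 = +0.7277%.

+0.73%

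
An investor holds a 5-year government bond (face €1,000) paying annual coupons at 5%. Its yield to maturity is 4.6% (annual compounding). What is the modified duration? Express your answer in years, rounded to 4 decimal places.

4.3503 years

Periodic yield y = 0.046. First find Macaulay duration:
  t   CF        PV=CF/(1+0.046)^t    t·PV
  1        50.00        47.8011        47.8011
  2        50.00        45.6990        91.3980
  3        50.00        43.6893       131.0679
  4        50.00        41.7680       167.0718
  5     1,050.00       838.5537     4,192.7685
  Σ                  1,017.5111     4,630.1073
P = 1,017.5111; Macaulay duration = 4,630.1073 / 1,017.5111 = 4.55042 years.
Modified duration = D_Mac / (1 + y) = 4.55042 / 1.046 = 4.35031 years.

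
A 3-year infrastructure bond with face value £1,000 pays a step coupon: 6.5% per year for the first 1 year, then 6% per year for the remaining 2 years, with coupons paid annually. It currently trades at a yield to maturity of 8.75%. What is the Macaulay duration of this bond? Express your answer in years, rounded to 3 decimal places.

Periodic yield y = 0.0875. Discount each cash flow and weight by its year:
  t   CF        PV=CF/(1+0.0875)^t    t·PV
  1        65.00        59.7701        59.7701
  2        60.00        50.7333       101.4665
  3     1,060.00       824.1724     2,472.5172
  Σ                    934.6758     2,633.7538
Price P = Σ PV = 934.6758.
Macaulay duration = Σ(t·PV) / P = 2,633.7538 / 934.6758 = 2.81783 years.

2.818 years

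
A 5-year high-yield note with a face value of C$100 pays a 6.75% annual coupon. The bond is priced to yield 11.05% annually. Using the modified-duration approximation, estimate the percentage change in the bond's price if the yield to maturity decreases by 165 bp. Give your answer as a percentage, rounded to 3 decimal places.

Periodic yield y = 0.1105. Modified duration first:
  t   CF        PV=CF/(1+0.1105)^t    t·PV
  1         6.75         6.0783         6.0783
  2         6.75         5.4735        10.9470
  3         6.75         4.9289        14.7866
  4         6.75         4.4384        17.7537
  5       106.75        63.2084       316.0422
  Σ                     84.1276       365.6079
P = 84.1276; D_Mac = 4.34587 yrs; D_mod = 4.34587/(1+0.1105) = 3.91344 yrs.
ΔP/P ≈ -D_mod · Δy = -3.91344 × (-0.0165) = +0.064572 = +6.4572%.

+6.457%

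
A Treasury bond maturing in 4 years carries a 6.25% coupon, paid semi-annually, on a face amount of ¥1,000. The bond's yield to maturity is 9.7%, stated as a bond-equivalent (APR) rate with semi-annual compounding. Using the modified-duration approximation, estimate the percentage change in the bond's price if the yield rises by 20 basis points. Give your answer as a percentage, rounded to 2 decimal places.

Periodic yield y = 0.0485. Modified duration first:
  t   CF        PV=CF/(1+0.0485)^t    t·PV
  1        31.25        29.8045        29.8045
  2        31.25        28.4258        56.8517
  3        31.25        27.1109        81.3328
  4        31.25        25.8569       103.4276
  5        31.25        24.6608       123.3042
  6        31.25        23.5201       141.1207
  7        31.25        22.4322       157.0251
  8     1,031.25       706.0192     5,648.1532
  Σ                    887.8304     6,341.0197
P = 887.8304; D_Mac = 7.14215 half-year periods = 3.57108 yrs; D_mod = 3.57108/(1+0.0485) = 3.40589 yrs.
ΔP/P ≈ -D_mod · Δy = -3.40589 × (+0.002) = -0.006812 = -0.6812%.

-0.68%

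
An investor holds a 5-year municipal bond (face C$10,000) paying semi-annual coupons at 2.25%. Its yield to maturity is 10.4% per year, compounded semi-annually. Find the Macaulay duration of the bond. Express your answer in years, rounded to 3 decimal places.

Periodic yield y = 0.052. Discount each cash flow and weight by its period:
  t   CF        PV=CF/(1+0.052)^t    t·PV
  1       112.50       106.9392       106.9392
  2       112.50       101.6532       203.3064
  3       112.50        96.6285       289.8855
  4       112.50        91.8522       367.4088
  5       112.50        87.3120       436.5599
  6       112.50        82.9962       497.9771
  7       112.50        78.8937       552.2559
  8       112.50        74.9940       599.9521
  9       112.50        71.2871       641.5838
  10   10,112.50     6,091.1758    60,911.7583
  Σ                  6,883.7319    64,607.6270
Price P = Σ PV = 6,883.7319.
Macaulay duration = Σ(t·PV) / P = 64,607.6270 / 6,883.7319 = 9.38555 half-year periods.
In years: 9.38555 / 2 = 4.69278 years.

4.693 years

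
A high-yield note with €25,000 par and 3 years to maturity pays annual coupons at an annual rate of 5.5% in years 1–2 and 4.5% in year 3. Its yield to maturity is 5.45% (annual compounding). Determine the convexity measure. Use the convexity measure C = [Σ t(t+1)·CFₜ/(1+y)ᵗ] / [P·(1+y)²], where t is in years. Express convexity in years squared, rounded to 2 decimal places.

10.05

With y = 0.0545:
  t   CF        PV=CF/(1+0.0545)^t    t·PV        t(t+1)·PV
  1     1,375.00     1,303.9355     1,303.9355       2,607.8710
  2     1,375.00     1,236.5439     2,473.0877       7,419.2632
  3    26,125.00    22,280.0698    66,840.2094     267,360.8375
  Σ                 24,820.5492    70,617.2326     277,387.9718
P = 24,820.5492.
Convexity = Σ t(t+1)·PV / [P·(1+y)²] = 277,387.9718 / (24,820.5492 × 1.111970) = 10.05039.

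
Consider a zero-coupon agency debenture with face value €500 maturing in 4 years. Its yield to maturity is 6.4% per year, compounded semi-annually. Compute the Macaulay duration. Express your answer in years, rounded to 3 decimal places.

A zero-coupon bond has a single cash flow at maturity, so its Macaulay duration equals its maturity: 4 years.
(Equivalently: 8 semi-annual periods ÷ 2 = 4 years.)

4.000 years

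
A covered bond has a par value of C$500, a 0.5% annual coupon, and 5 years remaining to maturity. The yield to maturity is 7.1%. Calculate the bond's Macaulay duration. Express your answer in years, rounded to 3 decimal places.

4.940 years

Periodic yield y = 0.071. Discount each cash flow and weight by its year:
  t   CF        PV=CF/(1+0.071)^t    t·PV
  1         2.50         2.3343         2.3343
  2         2.50         2.1795         4.3590
  3         2.50         2.0350         6.1051
  4         2.50         1.9001         7.6005
  5       502.50       356.6061     1,783.0303
  Σ                    365.0550     1,803.4292
Price P = Σ PV = 365.0550.
Macaulay duration = Σ(t·PV) / P = 1,803.4292 / 365.0550 = 4.94016 years.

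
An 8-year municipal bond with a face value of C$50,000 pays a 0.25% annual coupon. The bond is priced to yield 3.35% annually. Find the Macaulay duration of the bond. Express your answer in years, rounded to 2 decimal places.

7.92 years

Periodic yield y = 0.0335. Discount each cash flow and weight by its year:
  t   CF        PV=CF/(1+0.0335)^t    t·PV
  1       125.00       120.9482       120.9482
  2       125.00       117.0278       234.0556
  3       125.00       113.2344       339.7033
  4       125.00       109.5641       438.2562
  5       125.00       106.0126       530.0631
  6       125.00       102.5763       615.4579
  7       125.00        99.2514       694.7598
  8    50,125.00    38,509.7357   308,077.8856
  Σ                 39,278.3506   311,051.1298
Price P = Σ PV = 39,278.3506.
Macaulay duration = Σ(t·PV) / P = 311,051.1298 / 39,278.3506 = 7.91915 years.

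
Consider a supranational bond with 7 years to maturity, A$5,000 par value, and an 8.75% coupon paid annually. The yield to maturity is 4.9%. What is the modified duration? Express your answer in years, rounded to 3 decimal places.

5.410 years

Periodic yield y = 0.049. First find Macaulay duration:
  t   CF        PV=CF/(1+0.049)^t    t·PV
  1       437.50       417.0639       417.0639
  2       437.50       397.5823       795.1647
  3       437.50       379.0108     1,137.0324
  4       437.50       361.3068     1,445.2271
  5       437.50       344.4297     1,722.1486
  6       437.50       328.3410     1,970.0461
  7     5,437.50     3,890.1904    27,231.3325
  Σ                  6,117.9249    34,718.0152
P = 6,117.9249; Macaulay duration = 34,718.0152 / 6,117.9249 = 5.67480 years.
Modified duration = D_Mac / (1 + y) = 5.67480 / 1.049 = 5.40973 years.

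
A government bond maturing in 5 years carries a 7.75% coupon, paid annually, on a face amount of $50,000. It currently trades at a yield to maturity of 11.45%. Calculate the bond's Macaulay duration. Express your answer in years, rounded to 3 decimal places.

4.274 years

Periodic yield y = 0.1145. Discount each cash flow and weight by its year:
  t   CF        PV=CF/(1+0.1145)^t    t·PV
  1     3,875.00     3,476.8955     3,476.8955
  2     3,875.00     3,119.6909     6,239.3817
  3     3,875.00     2,799.1843     8,397.5528
  4     3,875.00     2,511.6054    10,046.4218
  5    53,875.00    31,331.9135   156,659.5676
  Σ                 43,239.2896   184,819.8193
Price P = Σ PV = 43,239.2896.
Macaulay duration = Σ(t·PV) / P = 184,819.8193 / 43,239.2896 = 4.27435 years.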